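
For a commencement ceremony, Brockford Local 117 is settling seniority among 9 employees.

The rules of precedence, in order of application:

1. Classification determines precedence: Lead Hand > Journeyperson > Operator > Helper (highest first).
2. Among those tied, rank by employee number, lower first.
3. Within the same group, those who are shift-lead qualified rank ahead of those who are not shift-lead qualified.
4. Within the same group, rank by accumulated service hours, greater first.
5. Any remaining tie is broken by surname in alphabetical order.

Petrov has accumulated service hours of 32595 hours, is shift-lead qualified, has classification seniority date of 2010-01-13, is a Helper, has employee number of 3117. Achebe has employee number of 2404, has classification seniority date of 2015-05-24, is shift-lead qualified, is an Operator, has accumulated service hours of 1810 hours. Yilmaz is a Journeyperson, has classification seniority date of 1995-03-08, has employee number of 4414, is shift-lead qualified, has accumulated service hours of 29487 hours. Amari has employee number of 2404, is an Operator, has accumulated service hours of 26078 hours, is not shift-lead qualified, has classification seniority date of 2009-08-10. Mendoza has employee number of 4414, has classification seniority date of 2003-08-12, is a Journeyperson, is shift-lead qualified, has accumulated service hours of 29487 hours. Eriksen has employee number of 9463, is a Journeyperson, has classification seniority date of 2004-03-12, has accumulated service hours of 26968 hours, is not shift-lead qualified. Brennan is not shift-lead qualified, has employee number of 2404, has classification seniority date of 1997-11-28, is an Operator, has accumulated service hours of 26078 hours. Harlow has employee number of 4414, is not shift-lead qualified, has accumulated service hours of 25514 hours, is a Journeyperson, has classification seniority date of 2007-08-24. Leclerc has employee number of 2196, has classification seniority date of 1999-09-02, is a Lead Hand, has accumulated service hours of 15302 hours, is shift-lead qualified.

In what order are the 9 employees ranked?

Leclerc, Mendoza, Yilmaz, Harlow, Eriksen, Achebe, Amari, Brennan, Petrov

By classification: Leclerc (Lead Hand); then Mendoza, Yilmaz, Harlow and Eriksen (Journeyperson); then Achebe, Amari and Brennan (Operator); then Petrov (Helper).
Among Mendoza, Yilmaz, Harlow and Eriksen, by employee number (lower first): Mendoza, Yilmaz and Harlow (4414) before Eriksen (9463).
Among Mendoza, Yilmaz and Harlow, shift-lead qualified before not shift-lead qualified: Mendoza and Yilmaz (shift-lead qualified) before Harlow (not shift-lead qualified).
Mendoza and Yilmaz both have accumulated service hours 29487 hours, so the next rule applies.
Among Mendoza and Yilmaz, alphabetically by surname: Mendoza before Yilmaz.
Achebe, Amari and Brennan all have employee number 2404, so the next rule applies.
Among Achebe, Amari and Brennan, shift-lead qualified before not shift-lead qualified: Achebe (shift-lead qualified) before Amari and Brennan (not shift-lead qualified).
Amari and Brennan both have accumulated service hours 26078 hours, so the next rule applies.
Among Amari and Brennan, alphabetically by surname: Amari before Brennan.
Full order: Leclerc, Mendoza, Yilmaz, Harlow, Eriksen, Achebe, Amari, Brennan, Petrov.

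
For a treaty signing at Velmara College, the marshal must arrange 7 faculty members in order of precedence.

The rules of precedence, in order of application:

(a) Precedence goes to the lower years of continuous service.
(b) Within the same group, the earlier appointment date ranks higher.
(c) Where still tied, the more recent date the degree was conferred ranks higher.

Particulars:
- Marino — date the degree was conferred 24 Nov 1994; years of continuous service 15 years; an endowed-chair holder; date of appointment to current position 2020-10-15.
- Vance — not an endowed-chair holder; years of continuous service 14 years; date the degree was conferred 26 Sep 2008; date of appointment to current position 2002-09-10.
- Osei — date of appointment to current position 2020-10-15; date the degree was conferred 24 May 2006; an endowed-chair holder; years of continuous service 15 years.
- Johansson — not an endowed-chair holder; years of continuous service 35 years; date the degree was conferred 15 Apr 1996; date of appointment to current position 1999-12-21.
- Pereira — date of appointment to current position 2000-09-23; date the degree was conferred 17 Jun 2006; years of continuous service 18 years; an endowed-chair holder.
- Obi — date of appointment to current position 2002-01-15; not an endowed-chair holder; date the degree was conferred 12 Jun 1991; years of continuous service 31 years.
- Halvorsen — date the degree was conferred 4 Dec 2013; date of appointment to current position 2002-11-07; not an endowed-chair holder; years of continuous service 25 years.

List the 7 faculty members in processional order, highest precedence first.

Vance, Osei, Marino, Pereira, Halvorsen, Obi, Johansson

By years of continuous service (lower first): Vance (14 years); then Osei and Marino (both 15 years); then Pereira (18 years); then Halvorsen (25 years); then Obi (31 years); then Johansson (35 years).
Osei and Marino both have date of appointment to current position 2020-10-15, so the next rule applies.
Among Osei and Marino, by date the degree was conferred (later first): Osei (24 May 2006) before Marino (24 Nov 1994).
Full order: Vance, Osei, Marino, Pereira, Halvorsen, Obi, Johansson.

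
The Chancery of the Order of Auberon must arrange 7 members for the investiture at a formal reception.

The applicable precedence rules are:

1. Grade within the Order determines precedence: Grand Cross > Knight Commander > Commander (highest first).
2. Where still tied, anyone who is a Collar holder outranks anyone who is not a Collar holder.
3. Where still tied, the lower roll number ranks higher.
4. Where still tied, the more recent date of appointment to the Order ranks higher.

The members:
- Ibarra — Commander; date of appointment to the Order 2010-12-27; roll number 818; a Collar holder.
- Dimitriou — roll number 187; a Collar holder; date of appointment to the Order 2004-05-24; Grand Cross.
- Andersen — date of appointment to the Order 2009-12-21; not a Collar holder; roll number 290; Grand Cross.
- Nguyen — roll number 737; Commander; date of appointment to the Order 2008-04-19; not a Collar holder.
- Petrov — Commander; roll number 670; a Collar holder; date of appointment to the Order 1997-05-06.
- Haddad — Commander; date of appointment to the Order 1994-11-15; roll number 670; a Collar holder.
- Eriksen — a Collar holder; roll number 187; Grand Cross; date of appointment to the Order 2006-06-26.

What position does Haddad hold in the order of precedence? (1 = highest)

By grade within the Order: Eriksen, Dimitriou and Andersen (Grand Cross); then Petrov, Haddad, Ibarra and Nguyen (Commander).
Among Eriksen, Dimitriou and Andersen, a Collar holder before not a Collar holder: Eriksen and Dimitriou (a Collar holder) before Andersen (not a Collar holder).
Eriksen and Dimitriou both have roll number 187, so the next rule applies.
Among Eriksen and Dimitriou, by date of appointment to the Order (later first): Eriksen (2006-06-26) before Dimitriou (2004-05-24).
Among Petrov, Haddad, Ibarra and Nguyen, a Collar holder before not a Collar holder: Petrov, Haddad and Ibarra (a Collar holder) before Nguyen (not a Collar holder).
Among Petrov, Haddad and Ibarra, by roll number (lower first): Petrov and Haddad (670) before Ibarra (818).
Among Petrov and Haddad, by date of appointment to the Order (later first): Petrov (1997-05-06) before Haddad (1994-11-15).
Order: Eriksen, Dimitriou, Andersen, Petrov, Haddad, Ibarra, Nguyen. So position 5.

5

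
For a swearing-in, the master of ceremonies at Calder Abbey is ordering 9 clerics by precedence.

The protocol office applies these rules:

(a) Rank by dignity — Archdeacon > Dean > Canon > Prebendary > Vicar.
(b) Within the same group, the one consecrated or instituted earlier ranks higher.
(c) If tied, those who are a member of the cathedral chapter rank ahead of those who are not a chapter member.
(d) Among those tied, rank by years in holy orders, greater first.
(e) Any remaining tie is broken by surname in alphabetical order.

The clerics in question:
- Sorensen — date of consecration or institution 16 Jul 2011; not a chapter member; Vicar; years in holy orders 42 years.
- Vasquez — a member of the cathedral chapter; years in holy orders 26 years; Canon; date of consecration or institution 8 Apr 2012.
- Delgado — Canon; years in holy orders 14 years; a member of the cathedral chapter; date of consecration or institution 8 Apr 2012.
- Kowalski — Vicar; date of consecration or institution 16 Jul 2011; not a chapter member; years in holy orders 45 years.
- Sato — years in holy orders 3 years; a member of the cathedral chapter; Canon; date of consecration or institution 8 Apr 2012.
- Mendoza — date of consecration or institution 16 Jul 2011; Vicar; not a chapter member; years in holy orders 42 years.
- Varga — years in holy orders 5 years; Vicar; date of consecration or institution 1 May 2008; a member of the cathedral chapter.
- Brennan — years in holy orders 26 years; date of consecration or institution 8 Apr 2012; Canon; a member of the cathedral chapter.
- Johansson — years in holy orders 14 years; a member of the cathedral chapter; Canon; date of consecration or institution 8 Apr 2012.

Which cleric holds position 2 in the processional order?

By dignity: Brennan, Vasquez, Delgado, Johansson and Sato (Canon); then Varga, Kowalski, Mendoza and Sorensen (Vicar).
Brennan, Vasquez, Delgado, Johansson and Sato all have date of consecration or institution 8 Apr 2012, so the next rule applies.
Brennan, Vasquez, Delgado, Johansson and Sato are each a member of the cathedral chapter, so the next rule applies.
Among Brennan, Vasquez, Delgado, Johansson and Sato, by years in holy orders (higher first): Brennan and Vasquez (26 years) before Delgado and Johansson (14 years) before Sato (3 years).
Among Brennan and Vasquez, alphabetically by surname: Brennan before Vasquez.
Among Delgado and Johansson, alphabetically by surname: Delgado before Johansson.
Among Varga, Kowalski, Mendoza and Sorensen, by date of consecration or institution (earlier first): Varga (1 May 2008) before Kowalski, Mendoza and Sorensen (16 Jul 2011).
Kowalski, Mendoza and Sorensen are each not a chapter member, so the next rule applies.
Among Kowalski, Mendoza and Sorensen, by years in holy orders (higher first): Kowalski (45 years) before Mendoza and Sorensen (42 years).
Among Mendoza and Sorensen, alphabetically by surname: Mendoza before Sorensen.
Order: Brennan, Vasquez, Delgado, Johansson, Sato, Varga, Kowalski, Mendoza, Sorensen.

Vasquez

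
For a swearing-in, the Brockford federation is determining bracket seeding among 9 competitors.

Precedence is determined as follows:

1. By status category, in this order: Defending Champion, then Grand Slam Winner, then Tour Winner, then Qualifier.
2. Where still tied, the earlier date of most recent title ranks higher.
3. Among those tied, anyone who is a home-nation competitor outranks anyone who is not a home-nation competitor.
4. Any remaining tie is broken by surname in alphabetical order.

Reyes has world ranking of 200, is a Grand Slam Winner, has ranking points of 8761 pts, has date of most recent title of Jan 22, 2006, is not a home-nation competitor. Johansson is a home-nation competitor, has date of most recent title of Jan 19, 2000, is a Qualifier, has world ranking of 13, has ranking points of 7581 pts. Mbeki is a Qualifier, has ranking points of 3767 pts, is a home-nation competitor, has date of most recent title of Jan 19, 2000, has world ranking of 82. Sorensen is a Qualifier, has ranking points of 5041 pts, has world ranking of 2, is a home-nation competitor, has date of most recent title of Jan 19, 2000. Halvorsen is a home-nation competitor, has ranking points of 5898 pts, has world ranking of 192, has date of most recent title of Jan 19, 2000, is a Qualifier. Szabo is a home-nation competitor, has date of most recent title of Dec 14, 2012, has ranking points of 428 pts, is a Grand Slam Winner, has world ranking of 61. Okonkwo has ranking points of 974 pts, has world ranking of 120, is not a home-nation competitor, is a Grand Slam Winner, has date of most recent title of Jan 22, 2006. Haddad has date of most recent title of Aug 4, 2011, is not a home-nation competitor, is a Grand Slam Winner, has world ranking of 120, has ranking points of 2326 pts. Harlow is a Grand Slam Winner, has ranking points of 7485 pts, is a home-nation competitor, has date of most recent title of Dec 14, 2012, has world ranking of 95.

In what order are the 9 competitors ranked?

Okonkwo, Reyes, Haddad, Harlow, Szabo, Halvorsen, Johansson, Mbeki, Sorensen

By status category: Okonkwo, Reyes, Haddad, Harlow and Szabo (Grand Slam Winner); then Halvorsen, Johansson, Mbeki and Sorensen (Qualifier).
Among Okonkwo, Reyes, Haddad, Harlow and Szabo, by date of most recent title (earlier first): Okonkwo and Reyes (Jan 22, 2006) before Haddad (Aug 4, 2011) before Harlow and Szabo (Dec 14, 2012).
Okonkwo and Reyes are each not a home-nation competitor, so the next rule applies.
Among Okonkwo and Reyes, alphabetically by surname: Okonkwo before Reyes.
Harlow and Szabo are each a home-nation competitor, so the next rule applies.
Among Harlow and Szabo, alphabetically by surname: Harlow before Szabo.
Halvorsen, Johansson, Mbeki and Sorensen all have date of most recent title Jan 19, 2000, so the next rule applies.
Halvorsen, Johansson, Mbeki and Sorensen are each a home-nation competitor, so the next rule applies.
Among Halvorsen, Johansson, Mbeki and Sorensen, alphabetically by surname: Halvorsen before Johansson before Mbeki before Sorensen.
Full order: Okonkwo, Reyes, Haddad, Harlow, Szabo, Halvorsen, Johansson, Mbeki, Sorensen.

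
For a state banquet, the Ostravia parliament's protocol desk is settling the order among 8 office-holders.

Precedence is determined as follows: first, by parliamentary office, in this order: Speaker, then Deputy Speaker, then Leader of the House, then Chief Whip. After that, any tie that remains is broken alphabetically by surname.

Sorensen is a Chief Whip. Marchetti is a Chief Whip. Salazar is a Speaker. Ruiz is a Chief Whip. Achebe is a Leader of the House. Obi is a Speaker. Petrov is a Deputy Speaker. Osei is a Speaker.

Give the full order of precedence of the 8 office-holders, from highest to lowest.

By parliamentary office: Obi, Osei and Salazar (Speaker); then Petrov (Deputy Speaker); then Achebe (Leader of the House); then Marchetti, Ruiz and Sorensen (Chief Whip).
Among Obi, Osei and Salazar, alphabetically by surname: Obi before Osei before Salazar.
Among Marchetti, Ruiz and Sorensen, alphabetically by surname: Marchetti before Ruiz before Sorensen.
Full order: Obi, Osei, Salazar, Petrov, Achebe, Marchetti, Ruiz, Sorensen.

Obi, Osei, Salazar, Petrov, Achebe, Marchetti, Ruiz, Sorensen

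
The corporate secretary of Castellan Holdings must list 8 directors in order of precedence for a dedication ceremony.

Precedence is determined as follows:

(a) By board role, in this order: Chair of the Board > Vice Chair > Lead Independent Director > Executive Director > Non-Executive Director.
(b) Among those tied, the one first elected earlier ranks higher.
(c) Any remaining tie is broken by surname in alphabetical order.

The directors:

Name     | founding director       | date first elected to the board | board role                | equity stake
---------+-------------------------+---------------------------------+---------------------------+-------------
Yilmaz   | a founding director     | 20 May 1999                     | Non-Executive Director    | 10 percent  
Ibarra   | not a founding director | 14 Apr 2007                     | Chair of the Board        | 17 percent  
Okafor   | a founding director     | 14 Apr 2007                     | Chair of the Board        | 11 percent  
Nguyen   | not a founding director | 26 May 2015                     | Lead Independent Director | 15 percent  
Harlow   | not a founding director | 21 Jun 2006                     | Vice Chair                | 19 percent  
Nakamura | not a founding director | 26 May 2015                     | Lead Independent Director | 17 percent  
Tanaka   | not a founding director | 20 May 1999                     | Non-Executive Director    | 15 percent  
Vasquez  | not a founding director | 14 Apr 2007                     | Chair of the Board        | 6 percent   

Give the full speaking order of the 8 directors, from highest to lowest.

By board role: Ibarra, Okafor and Vasquez (Chair of the Board); then Harlow (Vice Chair); then Nakamura and Nguyen (Lead Independent Director); then Tanaka and Yilmaz (Non-Executive Director).
Ibarra, Okafor and Vasquez all have date first elected to the board 14 Apr 2007, so the next rule applies.
Among Ibarra, Okafor and Vasquez, alphabetically by surname: Ibarra before Okafor before Vasquez.
Nakamura and Nguyen both have date first elected to the board 26 May 2015, so the next rule applies.
Among Nakamura and Nguyen, alphabetically by surname: Nakamura before Nguyen.
Tanaka and Yilmaz both have date first elected to the board 20 May 1999, so the next rule applies.
Among Tanaka and Yilmaz, alphabetically by surname: Tanaka before Yilmaz.
Full order: Ibarra, Okafor, Vasquez, Harlow, Nakamura, Nguyen, Tanaka, Yilmaz.

Ibarra, Okafor, Vasquez, Harlow, Nakamura, Nguyen, Tanaka, Yilmaz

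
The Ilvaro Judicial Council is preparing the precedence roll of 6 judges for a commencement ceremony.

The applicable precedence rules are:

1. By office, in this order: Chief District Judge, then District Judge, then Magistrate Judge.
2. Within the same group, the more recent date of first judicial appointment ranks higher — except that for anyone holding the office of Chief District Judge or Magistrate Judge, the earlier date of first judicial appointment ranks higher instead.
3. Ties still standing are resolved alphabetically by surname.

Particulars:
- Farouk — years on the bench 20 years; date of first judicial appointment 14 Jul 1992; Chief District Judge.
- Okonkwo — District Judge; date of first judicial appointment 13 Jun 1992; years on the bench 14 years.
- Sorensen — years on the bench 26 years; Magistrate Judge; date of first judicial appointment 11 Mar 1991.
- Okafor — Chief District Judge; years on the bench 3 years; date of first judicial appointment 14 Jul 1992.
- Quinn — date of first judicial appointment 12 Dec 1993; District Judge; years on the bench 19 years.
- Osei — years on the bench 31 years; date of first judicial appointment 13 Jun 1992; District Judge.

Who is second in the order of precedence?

By office: Farouk and Okafor (Chief District Judge); then Quinn, Okonkwo and Osei (District Judge); then Sorensen (Magistrate Judge).
Farouk and Okafor both have date of first judicial appointment 14 Jul 1992, so the next rule applies.
Among Farouk and Okafor, alphabetically by surname: Farouk before Okafor.
Among Quinn, Okonkwo and Osei, by date of first judicial appointment (later first): Quinn (12 Dec 1993) before Okonkwo and Osei (13 Jun 1992).
Among Okonkwo and Osei, alphabetically by surname: Okonkwo before Osei.
Order: Farouk, Okafor, Quinn, Okonkwo, Osei, Sorensen.

Okafor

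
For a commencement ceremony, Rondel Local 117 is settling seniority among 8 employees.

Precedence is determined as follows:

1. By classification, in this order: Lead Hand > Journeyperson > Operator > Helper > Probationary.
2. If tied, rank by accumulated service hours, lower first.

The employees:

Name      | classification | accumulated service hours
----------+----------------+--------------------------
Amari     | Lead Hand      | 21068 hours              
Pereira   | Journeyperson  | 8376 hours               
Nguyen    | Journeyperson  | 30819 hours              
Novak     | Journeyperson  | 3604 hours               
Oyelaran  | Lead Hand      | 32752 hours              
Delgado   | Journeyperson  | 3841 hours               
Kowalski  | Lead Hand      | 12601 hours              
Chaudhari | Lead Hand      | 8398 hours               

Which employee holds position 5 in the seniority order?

Novak

By classification: Chaudhari, Kowalski, Amari and Oyelaran (Lead Hand); then Novak, Delgado, Pereira and Nguyen (Journeyperson).
Among Chaudhari, Kowalski, Amari and Oyelaran, by accumulated service hours (lower first): Chaudhari (8398 hours) before Kowalski (12601 hours) before Amari (21068 hours) before Oyelaran (32752 hours).
Among Novak, Delgado, Pereira and Nguyen, by accumulated service hours (lower first): Novak (3604 hours) before Delgado (3841 hours) before Pereira (8376 hours) before Nguyen (30819 hours).
Order: Chaudhari, Kowalski, Amari, Oyelaran, Novak, Delgado, Pereira, Nguyen.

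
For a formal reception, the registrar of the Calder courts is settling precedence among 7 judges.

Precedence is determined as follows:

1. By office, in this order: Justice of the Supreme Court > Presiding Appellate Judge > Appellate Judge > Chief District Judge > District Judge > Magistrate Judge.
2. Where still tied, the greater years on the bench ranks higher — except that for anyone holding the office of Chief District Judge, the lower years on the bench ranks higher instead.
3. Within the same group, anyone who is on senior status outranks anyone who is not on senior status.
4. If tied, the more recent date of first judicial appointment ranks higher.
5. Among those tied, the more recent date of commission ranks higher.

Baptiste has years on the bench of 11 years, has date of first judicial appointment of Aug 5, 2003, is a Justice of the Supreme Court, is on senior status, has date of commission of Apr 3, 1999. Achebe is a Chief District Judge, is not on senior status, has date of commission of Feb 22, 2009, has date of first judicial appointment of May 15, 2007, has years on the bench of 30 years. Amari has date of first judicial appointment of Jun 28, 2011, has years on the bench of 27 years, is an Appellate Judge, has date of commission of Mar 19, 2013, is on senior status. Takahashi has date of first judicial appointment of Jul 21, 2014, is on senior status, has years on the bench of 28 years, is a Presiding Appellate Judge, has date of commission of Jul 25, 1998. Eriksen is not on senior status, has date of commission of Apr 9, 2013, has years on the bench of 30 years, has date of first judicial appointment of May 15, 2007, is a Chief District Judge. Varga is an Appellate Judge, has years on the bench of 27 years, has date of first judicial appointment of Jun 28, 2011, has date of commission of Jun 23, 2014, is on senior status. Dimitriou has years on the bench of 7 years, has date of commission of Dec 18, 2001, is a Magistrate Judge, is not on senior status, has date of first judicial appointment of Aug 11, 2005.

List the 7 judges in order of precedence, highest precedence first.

Baptiste, Takahashi, Varga, Amari, Eriksen, Achebe, Dimitriou

By office: Baptiste (Justice of the Supreme Court); then Takahashi (Presiding Appellate Judge); then Varga and Amari (Appellate Judge); then Eriksen and Achebe (Chief District Judge); then Dimitriou (Magistrate Judge).
Varga and Amari both have years on the bench 27 years, so the next rule applies.
Varga and Amari are each on senior status, so the next rule applies.
Varga and Amari both have date of first judicial appointment Jun 28, 2011, so the next rule applies.
Among Varga and Amari, by date of commission (later first): Varga (Jun 23, 2014) before Amari (Mar 19, 2013).
Eriksen and Achebe both have years on the bench 30 years, so the next rule applies.
Eriksen and Achebe are each not on senior status, so the next rule applies.
Eriksen and Achebe both have date of first judicial appointment May 15, 2007, so the next rule applies.
Among Eriksen and Achebe, by date of commission (later first): Eriksen (Apr 9, 2013) before Achebe (Feb 22, 2009).
Full order: Baptiste, Takahashi, Varga, Amari, Eriksen, Achebe, Dimitriou.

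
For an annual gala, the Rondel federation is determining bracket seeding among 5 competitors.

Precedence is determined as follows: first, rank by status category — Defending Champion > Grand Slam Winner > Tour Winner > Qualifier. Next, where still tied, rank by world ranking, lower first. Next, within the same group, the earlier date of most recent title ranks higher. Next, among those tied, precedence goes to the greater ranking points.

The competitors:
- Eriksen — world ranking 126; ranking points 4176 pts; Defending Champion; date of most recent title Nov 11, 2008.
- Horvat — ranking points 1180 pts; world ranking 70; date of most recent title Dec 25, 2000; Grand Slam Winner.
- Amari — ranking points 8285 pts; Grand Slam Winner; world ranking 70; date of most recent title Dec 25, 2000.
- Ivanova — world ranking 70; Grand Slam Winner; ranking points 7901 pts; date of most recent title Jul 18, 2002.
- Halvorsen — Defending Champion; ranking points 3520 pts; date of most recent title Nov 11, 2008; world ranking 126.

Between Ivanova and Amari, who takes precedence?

By status category: Eriksen and Halvorsen (Defending Champion); then Amari, Horvat and Ivanova (Grand Slam Winner).
Eriksen and Halvorsen both have world ranking 126, so the next rule applies.
Eriksen and Halvorsen both have date of most recent title Nov 11, 2008, so the next rule applies.
Among Eriksen and Halvorsen, by ranking points (higher first): Eriksen (4176 pts) before Halvorsen (3520 pts).
Amari, Horvat and Ivanova all have world ranking 70, so the next rule applies.
Among Amari, Horvat and Ivanova, by date of most recent title (earlier first): Amari and Horvat (Dec 25, 2000) before Ivanova (Jul 18, 2002).
Among Amari and Horvat, by ranking points (higher first): Amari (8285 pts) before Horvat (1180 pts).
So Amari takes precedence.

Amari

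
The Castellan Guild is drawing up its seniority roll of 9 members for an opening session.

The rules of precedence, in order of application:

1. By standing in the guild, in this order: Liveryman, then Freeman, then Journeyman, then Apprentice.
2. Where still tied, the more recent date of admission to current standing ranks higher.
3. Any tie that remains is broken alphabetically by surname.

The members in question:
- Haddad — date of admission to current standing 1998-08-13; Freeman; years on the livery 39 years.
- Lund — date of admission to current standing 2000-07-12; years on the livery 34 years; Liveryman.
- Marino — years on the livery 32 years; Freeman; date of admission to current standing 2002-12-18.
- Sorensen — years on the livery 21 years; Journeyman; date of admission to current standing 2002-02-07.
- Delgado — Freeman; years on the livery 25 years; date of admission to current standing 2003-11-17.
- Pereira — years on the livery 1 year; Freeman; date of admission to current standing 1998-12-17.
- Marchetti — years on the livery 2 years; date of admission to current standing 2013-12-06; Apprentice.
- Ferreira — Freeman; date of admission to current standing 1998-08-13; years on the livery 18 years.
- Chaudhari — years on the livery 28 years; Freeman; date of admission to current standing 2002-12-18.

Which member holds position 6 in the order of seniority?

By standing in the guild: Lund (Liveryman); then Delgado, Chaudhari, Marino, Pereira, Ferreira and Haddad (Freeman); then Sorensen (Journeyman); then Marchetti (Apprentice).
Among Delgado, Chaudhari, Marino, Pereira, Ferreira and Haddad, by date of admission to current standing (later first): Delgado (2003-11-17) before Chaudhari and Marino (2002-12-18) before Pereira (1998-12-17) before Ferreira and Haddad (1998-08-13).
Among Chaudhari and Marino, alphabetically by surname: Chaudhari before Marino.
Among Ferreira and Haddad, alphabetically by surname: Ferreira before Haddad.
Order: Lund, Delgado, Chaudhari, Marino, Pereira, Ferreira, Haddad, Sorensen, Marchetti.

Ferreira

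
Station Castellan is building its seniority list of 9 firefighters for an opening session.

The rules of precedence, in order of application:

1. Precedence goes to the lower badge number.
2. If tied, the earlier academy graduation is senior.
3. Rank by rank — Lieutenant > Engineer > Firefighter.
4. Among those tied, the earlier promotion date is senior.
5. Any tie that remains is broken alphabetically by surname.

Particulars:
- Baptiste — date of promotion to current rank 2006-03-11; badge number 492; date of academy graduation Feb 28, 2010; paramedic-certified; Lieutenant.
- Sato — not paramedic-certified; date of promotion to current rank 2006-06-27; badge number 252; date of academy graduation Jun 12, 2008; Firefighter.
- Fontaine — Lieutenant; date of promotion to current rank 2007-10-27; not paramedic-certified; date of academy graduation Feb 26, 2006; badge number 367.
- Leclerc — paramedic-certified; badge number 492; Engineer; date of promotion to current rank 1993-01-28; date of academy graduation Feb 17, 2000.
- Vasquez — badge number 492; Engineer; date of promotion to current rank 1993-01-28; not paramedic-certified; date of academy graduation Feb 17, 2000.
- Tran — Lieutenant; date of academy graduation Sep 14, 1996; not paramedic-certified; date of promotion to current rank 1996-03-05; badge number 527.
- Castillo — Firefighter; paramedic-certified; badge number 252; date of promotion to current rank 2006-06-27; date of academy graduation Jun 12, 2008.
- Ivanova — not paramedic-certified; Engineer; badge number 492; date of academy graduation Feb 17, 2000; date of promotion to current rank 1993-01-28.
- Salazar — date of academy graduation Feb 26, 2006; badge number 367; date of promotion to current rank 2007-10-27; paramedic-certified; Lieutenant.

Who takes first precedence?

By badge number (lower first): Castillo and Sato (both 252); then Fontaine and Salazar (both 367); then Ivanova, Leclerc, Vasquez and Baptiste (each 492); then Tran (527).
Castillo and Sato both have date of academy graduation Jun 12, 2008, so the next rule applies.
Castillo and Sato are each Firefighter, so the next rule applies.
Castillo and Sato both have date of promotion to current rank 2006-06-27, so the next rule applies.
Among Castillo and Sato, alphabetically by surname: Castillo before Sato.
Fontaine and Salazar both have date of academy graduation Feb 26, 2006, so the next rule applies.
Fontaine and Salazar are each Lieutenant, so the next rule applies.
Fontaine and Salazar both have date of promotion to current rank 2007-10-27, so the next rule applies.
Among Fontaine and Salazar, alphabetically by surname: Fontaine before Salazar.
Among Ivanova, Leclerc, Vasquez and Baptiste, by date of academy graduation (earlier first): Ivanova, Leclerc and Vasquez (Feb 17, 2000) before Baptiste (Feb 28, 2010).
Ivanova, Leclerc and Vasquez are each Engineer, so the next rule applies.
Ivanova, Leclerc and Vasquez all have date of promotion to current rank 1993-01-28, so the next rule applies.
Among Ivanova, Leclerc and Vasquez, alphabetically by surname: Ivanova before Leclerc before Vasquez.
Order: Castillo, Sato, Fontaine, Salazar, Ivanova, Leclerc, Vasquez, Baptiste, Tran.

Castillo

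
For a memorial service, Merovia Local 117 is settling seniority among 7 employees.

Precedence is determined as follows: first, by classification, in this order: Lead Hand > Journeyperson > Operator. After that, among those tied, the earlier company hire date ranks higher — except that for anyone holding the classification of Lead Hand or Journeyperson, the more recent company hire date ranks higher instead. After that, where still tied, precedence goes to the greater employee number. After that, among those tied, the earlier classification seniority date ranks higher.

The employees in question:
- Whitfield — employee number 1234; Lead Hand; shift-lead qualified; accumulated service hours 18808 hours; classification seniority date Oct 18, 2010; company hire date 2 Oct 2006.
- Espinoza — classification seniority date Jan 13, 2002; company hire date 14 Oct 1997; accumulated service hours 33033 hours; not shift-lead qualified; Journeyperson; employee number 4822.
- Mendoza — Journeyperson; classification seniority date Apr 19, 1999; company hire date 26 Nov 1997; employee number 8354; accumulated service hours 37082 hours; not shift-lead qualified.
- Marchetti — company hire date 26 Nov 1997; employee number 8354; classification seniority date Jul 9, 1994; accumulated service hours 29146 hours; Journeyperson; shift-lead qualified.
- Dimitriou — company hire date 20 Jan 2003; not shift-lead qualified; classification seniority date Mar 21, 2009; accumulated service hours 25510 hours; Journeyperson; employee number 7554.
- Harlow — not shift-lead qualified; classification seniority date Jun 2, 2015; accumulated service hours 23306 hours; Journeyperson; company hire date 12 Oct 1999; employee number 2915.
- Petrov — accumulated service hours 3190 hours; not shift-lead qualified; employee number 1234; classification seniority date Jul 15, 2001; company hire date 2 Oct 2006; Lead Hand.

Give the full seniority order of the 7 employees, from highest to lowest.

Petrov, Whitfield, Dimitriou, Harlow, Marchetti, Mendoza, Espinoza

By classification: Petrov and Whitfield (Lead Hand); then Dimitriou, Harlow, Marchetti, Mendoza and Espinoza (Journeyperson).
Petrov and Whitfield both have company hire date 2 Oct 2006, so the next rule applies.
Petrov and Whitfield both have employee number 1234, so the next rule applies.
Among Petrov and Whitfield, by classification seniority date (earlier first): Petrov (Jul 15, 2001) before Whitfield (Oct 18, 2010).
Among Dimitriou, Harlow, Marchetti, Mendoza and Espinoza, by company hire date (later first) (reversed rule for this group): Dimitriou (20 Jan 2003) before Harlow (12 Oct 1999) before Marchetti and Mendoza (26 Nov 1997) before Espinoza (14 Oct 1997).
Marchetti and Mendoza both have employee number 8354, so the next rule applies.
Among Marchetti and Mendoza, by classification seniority date (earlier first): Marchetti (Jul 9, 1994) before Mendoza (Apr 19, 1999).
Full order: Petrov, Whitfield, Dimitriou, Harlow, Marchetti, Mendoza, Espinoza.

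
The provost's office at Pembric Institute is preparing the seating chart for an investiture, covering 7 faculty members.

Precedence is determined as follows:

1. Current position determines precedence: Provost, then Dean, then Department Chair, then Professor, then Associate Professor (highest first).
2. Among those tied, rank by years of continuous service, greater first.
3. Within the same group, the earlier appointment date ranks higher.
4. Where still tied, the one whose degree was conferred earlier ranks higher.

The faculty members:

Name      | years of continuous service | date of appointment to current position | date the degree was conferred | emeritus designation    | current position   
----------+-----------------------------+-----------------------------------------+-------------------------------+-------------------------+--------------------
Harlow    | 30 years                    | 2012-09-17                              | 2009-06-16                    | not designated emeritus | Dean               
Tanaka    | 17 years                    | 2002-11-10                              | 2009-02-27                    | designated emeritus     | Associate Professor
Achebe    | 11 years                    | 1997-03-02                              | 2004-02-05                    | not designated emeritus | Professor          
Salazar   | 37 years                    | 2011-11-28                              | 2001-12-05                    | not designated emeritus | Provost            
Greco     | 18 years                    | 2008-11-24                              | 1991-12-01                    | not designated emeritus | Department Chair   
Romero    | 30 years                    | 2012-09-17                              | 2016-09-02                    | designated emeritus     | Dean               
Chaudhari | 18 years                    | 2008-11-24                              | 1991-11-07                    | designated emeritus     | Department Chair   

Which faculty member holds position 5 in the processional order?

By current position: Salazar (Provost); then Harlow and Romero (Dean); then Chaudhari and Greco (Department Chair); then Achebe (Professor); then Tanaka (Associate Professor).
Harlow and Romero both have years of continuous service 30 years, so the next rule applies.
Harlow and Romero both have date of appointment to current position 2012-09-17, so the next rule applies.
Among Harlow and Romero, by date the degree was conferred (earlier first): Harlow (2009-06-16) before Romero (2016-09-02).
Chaudhari and Greco both have years of continuous service 18 years, so the next rule applies.
Chaudhari and Greco both have date of appointment to current position 2008-11-24, so the next rule applies.
Among Chaudhari and Greco, by date the degree was conferred (earlier first): Chaudhari (1991-11-07) before Greco (1991-12-01).
Order: Salazar, Harlow, Romero, Chaudhari, Greco, Achebe, Tanaka.

Greco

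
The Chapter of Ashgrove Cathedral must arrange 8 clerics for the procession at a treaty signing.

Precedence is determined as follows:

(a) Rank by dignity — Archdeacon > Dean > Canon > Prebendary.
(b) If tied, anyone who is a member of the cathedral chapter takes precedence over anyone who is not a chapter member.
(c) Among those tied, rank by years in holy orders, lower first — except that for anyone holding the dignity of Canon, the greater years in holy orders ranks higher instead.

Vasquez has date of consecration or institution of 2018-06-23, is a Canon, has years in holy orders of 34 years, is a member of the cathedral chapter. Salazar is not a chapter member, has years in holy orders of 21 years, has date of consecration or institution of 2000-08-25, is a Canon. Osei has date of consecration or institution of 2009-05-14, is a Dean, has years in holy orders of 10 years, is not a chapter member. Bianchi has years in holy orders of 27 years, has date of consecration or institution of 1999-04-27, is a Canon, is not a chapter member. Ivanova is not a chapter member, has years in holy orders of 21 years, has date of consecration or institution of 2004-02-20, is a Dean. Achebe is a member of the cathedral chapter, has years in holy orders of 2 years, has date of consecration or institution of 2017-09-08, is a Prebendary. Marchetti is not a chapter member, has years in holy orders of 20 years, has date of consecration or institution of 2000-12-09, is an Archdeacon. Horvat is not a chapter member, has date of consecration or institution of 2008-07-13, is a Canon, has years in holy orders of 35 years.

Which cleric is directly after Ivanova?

Vasquez

By dignity: Marchetti (Archdeacon); then Osei and Ivanova (Dean); then Vasquez, Horvat, Bianchi and Salazar (Canon); then Achebe (Prebendary).
Osei and Ivanova are each not a chapter member, so the next rule applies.
Among Osei and Ivanova, by years in holy orders (lower first): Osei (10 years) before Ivanova (21 years).
Among Vasquez, Horvat, Bianchi and Salazar, a member of the cathedral chapter before not a chapter member: Vasquez (a member of the cathedral chapter) before Horvat, Bianchi and Salazar (not a chapter member).
Among Horvat, Bianchi and Salazar, by years in holy orders (higher first) (reversed rule for this group): Horvat (35 years) before Bianchi (27 years) before Salazar (21 years).
Order: Marchetti, Osei, Ivanova, Vasquez, Horvat, Bianchi, Salazar, Achebe.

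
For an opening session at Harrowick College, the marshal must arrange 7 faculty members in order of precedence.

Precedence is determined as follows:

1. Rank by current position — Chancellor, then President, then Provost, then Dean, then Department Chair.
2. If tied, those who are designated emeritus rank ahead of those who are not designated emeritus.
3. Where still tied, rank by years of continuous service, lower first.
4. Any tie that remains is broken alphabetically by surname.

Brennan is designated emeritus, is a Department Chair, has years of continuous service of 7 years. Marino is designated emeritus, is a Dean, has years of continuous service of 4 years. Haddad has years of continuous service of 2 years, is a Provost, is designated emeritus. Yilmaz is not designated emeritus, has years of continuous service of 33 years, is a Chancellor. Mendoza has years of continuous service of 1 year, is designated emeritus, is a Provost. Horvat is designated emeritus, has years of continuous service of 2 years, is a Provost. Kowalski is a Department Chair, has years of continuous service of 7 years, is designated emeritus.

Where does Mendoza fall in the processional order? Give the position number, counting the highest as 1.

2

By current position: Yilmaz (Chancellor); then Mendoza, Haddad and Horvat (Provost); then Marino (Dean); then Brennan and Kowalski (Department Chair).
Mendoza, Haddad and Horvat are each designated emeritus, so the next rule applies.
Among Mendoza, Haddad and Horvat, by years of continuous service (lower first): Mendoza (1 year) before Haddad and Horvat (2 years).
Among Haddad and Horvat, alphabetically by surname: Haddad before Horvat.
Brennan and Kowalski are each designated emeritus, so the next rule applies.
Brennan and Kowalski both have years of continuous service 7 years, so the next rule applies.
Among Brennan and Kowalski, alphabetically by surname: Brennan before Kowalski.
Order: Yilmaz, Mendoza, Haddad, Horvat, Marino, Brennan, Kowalski. So position 2.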